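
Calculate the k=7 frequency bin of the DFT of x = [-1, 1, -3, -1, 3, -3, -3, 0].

X[7] = Σ(n=0 to 7) x[n] · ω_8^(7n) where ω_8 = e^(-2πi/8)
= (-1)·ω_8^0 + (1)·ω_8^7 + (-3)·ω_8^14 + (-1)·ω_8^21 + (3)·ω_8^28 + (-3)·ω_8^35 + (-3)·ω_8^42 + (0)·ω_8^49

X[7] = -0.4645+2.1213i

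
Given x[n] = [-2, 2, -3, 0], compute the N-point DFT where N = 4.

X[k] = Σ(n=0 to 3) x[n] · ω_4^(nk)
where ω_4 = e^(-2πi/4)

Computing each X[k]:
X[0] = -3
X[1] = 1-2i
X[2] = -7
X[3] = 1+2i

X = [-3, 1-2i, -7, 1+2i]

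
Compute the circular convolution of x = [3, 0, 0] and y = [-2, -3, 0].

(x ⊛ y)[n] = Σ(m=0 to 2) x[m] · y[(n-m) mod 3]

Computing each output sample:
(x ⊛ y)[0] = -6
(x ⊛ y)[1] = -9
(x ⊛ y)[2] = 0

x ⊛ y = [-6, -9, 0]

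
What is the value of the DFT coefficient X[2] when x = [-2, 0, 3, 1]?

X[2] = Σ(n=0 to 3) x[n] · ω_4^(2n) where ω_4 = e^(-2πi/4)
= (-2)·ω_4^0 + (0)·ω_4^2 + (3)·ω_4^4 + (1)·ω_4^6

X[2] = 0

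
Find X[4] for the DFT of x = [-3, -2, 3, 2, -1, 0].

X[4] = Σ(n=0 to 5) x[n] · ω_6^(4n) where ω_6 = e^(-2πi/6)
= (-3)·ω_6^0 + (-2)·ω_6^4 + (3)·ω_6^8 + (2)·ω_6^12 + (-1)·ω_6^16 + (0)·ω_6^20

X[4] = -1.0000-5.1962i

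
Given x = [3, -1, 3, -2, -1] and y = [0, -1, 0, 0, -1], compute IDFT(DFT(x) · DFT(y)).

(x ⊛ y)[n] = Σ(m=0 to 4) x[m] · y[(n-m) mod 5]

Computing each output sample:
(x ⊛ y)[0] = 2
(x ⊛ y)[1] = -6
(x ⊛ y)[2] = 3
(x ⊛ y)[3] = -2
(x ⊛ y)[4] = -1

x ⊛ y = [2, -6, 3, -2, -1]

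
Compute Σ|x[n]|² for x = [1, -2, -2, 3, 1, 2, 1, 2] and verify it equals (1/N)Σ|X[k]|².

Time domain:
Σ|x[n]|² = |1|² + |-2|² + |-2|² + |3|² + |1|² + |2|² + |1|² + |2|² = 28.0000

Frequency domain:
(1/8)Σ|X[k]|² = (1/8)(|6|² + |-3.5355+5.1213i|² + |3+5i|² + |3.5355-0.8787i|² + |-4|² + |3.5355+0.8787i|² + |3-5i|² + |-3.5355-5.1213i|²) = (1/8)·224.0000 = 28.0000

Both sides agree, confirming Parseval's theorem.

Σ|x[n]|² = (1/N)Σ|X[k]|² = 28.0000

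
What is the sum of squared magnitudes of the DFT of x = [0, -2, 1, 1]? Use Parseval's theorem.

Parseval: Σ|x[n]|² = (1/N)Σ|X[k]|², so Σ|X[k]|² = N·Σ|x[n]|² = 4·6.0000

Σ|X[k]|² = N·Σ|x[n]|² = 4·6.0000 = 24.0000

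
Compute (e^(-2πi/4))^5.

Since ω_4^4 = 1, powers reduce modulo 4.
5 mod 4 = 1
So ω_4^5 = ω_4^1 = e^(-2πi·1/4)

ω_4^5 = ω_4^1 = -1i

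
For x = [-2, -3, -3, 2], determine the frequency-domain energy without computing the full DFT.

Parseval: Σ|x[n]|² = (1/N)Σ|X[k]|², so Σ|X[k]|² = N·Σ|x[n]|² = 4·26.0000

Σ|X[k]|² = N·Σ|x[n]|² = 4·26.0000 = 104.0000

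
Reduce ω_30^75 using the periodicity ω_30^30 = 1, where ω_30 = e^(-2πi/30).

Since ω_30^30 = 1, powers reduce modulo 30.
75 mod 30 = 15
So ω_30^75 = ω_30^15 = e^(-2πi·15/30)

ω_30^75 = ω_30^15 = -1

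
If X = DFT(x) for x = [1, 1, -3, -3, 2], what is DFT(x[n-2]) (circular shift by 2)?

Time shift by 2: X_shifted[k] = ω_5^(2k) · X[k]
Shifted x = [-3, 2, 1, 1, -3]

DFT(x[n-2]) = [-2, -4.9271-4.7553i, -1.5729-2.9389i, -1.5729+2.9389i, -4.9271+4.7553i]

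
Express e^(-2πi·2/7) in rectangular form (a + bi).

ω_7^2 = e^(-2πi·2/7)
= cos(-2π·2/7) + i·sin(-2π·2/7)
= cos(-4π/7) + i·sin(-4π/7)

ω_7^2 = cos(-4π/7) + i·sin(-4π/7) = -0.2225-0.9749i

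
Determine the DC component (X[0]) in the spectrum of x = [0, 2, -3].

X[0] = Σ(n=0 to 2) x[n] · ω_3^0 = Σ x[n]
= (0) + (2) + (-3)

X[0] = -1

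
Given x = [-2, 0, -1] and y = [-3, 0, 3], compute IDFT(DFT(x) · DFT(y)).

(x ⊛ y)[n] = Σ(m=0 to 2) x[m] · y[(n-m) mod 3]

Computing each output sample:
(x ⊛ y)[0] = 6
(x ⊛ y)[1] = -3
(x ⊛ y)[2] = -3

x ⊛ y = [6, -3, -3]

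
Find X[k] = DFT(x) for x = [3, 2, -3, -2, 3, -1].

X[k] = Σ(n=0 to 5) x[n] · ω_6^(nk)
where ω_6 = e^(-2πi/6)

Computing each X[k]:
X[0] = 2
X[1] = 5.5000+2.5981i
X[2] = 0.5000-7.7942i
X[3] = 4
X[4] = 0.5000+7.7942i
X[5] = 5.5000-2.5981i

X = [2, 5.5000+2.5981i, 0.5000-7.7942i, 4, 0.5000+7.7942i, 5.5000-2.5981i]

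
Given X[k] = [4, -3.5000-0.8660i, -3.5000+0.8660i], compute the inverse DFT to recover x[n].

x[n] = (1/3) Σ(k=0 to 2) X[k] · e^(2πikn/3)

Computing each x[n]:
x[0] = -1
x[1] = 3
x[2] = 2

x = [-1, 3, 2]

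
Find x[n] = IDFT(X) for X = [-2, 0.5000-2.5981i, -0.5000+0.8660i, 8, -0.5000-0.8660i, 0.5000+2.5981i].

x[n] = (1/6) Σ(k=0 to 5) X[k] · e^(2πikn/6)

Computing each x[n]:
x[0] = 1
x[1] = -1
x[2] = 2
x[3] = -2
x[4] = 0
x[5] = -2

x = [1, -1, 2, -2, 0, -2]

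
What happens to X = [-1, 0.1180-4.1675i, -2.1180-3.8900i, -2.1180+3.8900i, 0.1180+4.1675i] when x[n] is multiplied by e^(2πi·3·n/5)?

Modulation property: DFT(ω_5^(-3n)·x[n]) = X[(k-3) mod 5], so circularly shift X by 3 positions.

X[k-3] = [-2.1180-3.8900i, -2.1180+3.8900i, 0.1180+4.1675i, -1, 0.1180-4.1675i]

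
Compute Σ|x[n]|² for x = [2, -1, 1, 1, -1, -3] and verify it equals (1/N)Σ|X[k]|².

Time domain:
Σ|x[n]|² = |2|² + |-1|² + |1|² + |1|² + |-1|² + |-3|² = 17.0000

Frequency domain:
(1/6)Σ|X[k]|² = (1/6)(|-1|² + |-1.0000-3.4641i|² + |5|² + |5|² + |5|² + |-1.0000+3.4641i|²) = (1/6)·102.0000 = 17.0000

Both sides agree, confirming Parseval's theorem.

Σ|x[n]|² = (1/N)Σ|X[k]|² = 17.0000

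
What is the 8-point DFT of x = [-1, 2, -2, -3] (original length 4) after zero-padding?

Original 4-point DFT: [-4, 1-5i, -2, 1+5i]
Zero-padded 8-point DFT provides frequency interpolation.

DFT_8([x, 0, ...]) = [-4, 2.5355+2.7071i, 1-5i, -4.5355-1.2929i, -2, -4.5355+1.2929i, 1+5i, 2.5355-2.7071i]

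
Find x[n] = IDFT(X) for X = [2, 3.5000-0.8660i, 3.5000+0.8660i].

x[n] = (1/3) Σ(k=0 to 2) X[k] · e^(2πikn/3)

Computing each x[n]:
x[0] = 3
x[1] = 0
x[2] = -1

x = [3, 0, -1]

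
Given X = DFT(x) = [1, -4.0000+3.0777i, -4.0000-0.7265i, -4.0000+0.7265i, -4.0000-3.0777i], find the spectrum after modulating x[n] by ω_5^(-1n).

Modulation property: DFT(ω_5^(-1n)·x[n]) = X[(k-1) mod 5], so circularly shift X by 1 positions.

X[k-1] = [-4.0000-3.0777i, 1, -4.0000+3.0777i, -4.0000-0.7265i, -4.0000+0.7265i]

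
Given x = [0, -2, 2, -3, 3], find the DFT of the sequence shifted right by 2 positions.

Time shift by 2: X_shifted[k] = ω_5^(2k) · X[k]
Shifted x = [-3, 3, 0, -2, 2]

DFT(x[n-2]) = [0, 0.1631-2.1266i, -7.6631+1.3143i, -7.6631-1.3143i, 0.1631+2.1266i]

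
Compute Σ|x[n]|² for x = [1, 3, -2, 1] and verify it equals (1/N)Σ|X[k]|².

Time domain:
Σ|x[n]|² = |1|² + |3|² + |-2|² + |1|² = 15.0000

Frequency domain:
(1/4)Σ|X[k]|² = (1/4)(|3|² + |3-2i|² + |-5|² + |3+2i|²) = (1/4)·60.0000 = 15.0000

Both sides agree, confirming Parseval's theorem.

Σ|x[n]|² = (1/N)Σ|X[k]|² = 15.0000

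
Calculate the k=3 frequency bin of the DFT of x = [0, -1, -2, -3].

X[3] = Σ(n=0 to 3) x[n] · ω_4^(3n) where ω_4 = e^(-2πi/4)
= (0)·ω_4^0 + (-1)·ω_4^3 + (-2)·ω_4^6 + (-3)·ω_4^9

X[3] = 2+2i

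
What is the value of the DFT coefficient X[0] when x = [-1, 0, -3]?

X[0] = Σ(n=0 to 2) x[n] · ω_3^0 = Σ x[n]
= (-1) + (0) + (-3)

X[0] = -4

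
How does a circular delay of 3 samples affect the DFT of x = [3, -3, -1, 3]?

Time shift by 3: X_shifted[k] = ω_4^(3k) · X[k]
Shifted x = [-3, -1, 3, 3]

DFT(x[n-3]) = [2, -6+4i, -2, -6-4i]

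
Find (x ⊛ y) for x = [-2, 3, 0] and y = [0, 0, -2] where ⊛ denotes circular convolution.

(x ⊛ y)[n] = Σ(m=0 to 2) x[m] · y[(n-m) mod 3]

Computing each output sample:
(x ⊛ y)[0] = -6
(x ⊛ y)[1] = 0
(x ⊛ y)[2] = 4

x ⊛ y = [-6, 0, 4]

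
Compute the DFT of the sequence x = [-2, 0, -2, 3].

X[k] = Σ(n=0 to 3) x[n] · ω_4^(nk)
where ω_4 = e^(-2πi/4)

Computing each X[k]:
X[0] = -1
X[1] = 3i
X[2] = -7
X[3] = -3i

X = [-1, 3i, -7, -3i]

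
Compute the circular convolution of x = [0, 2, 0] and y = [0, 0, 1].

(x ⊛ y)[n] = Σ(m=0 to 2) x[m] · y[(n-m) mod 3]

Computing each output sample:
(x ⊛ y)[0] = 2
(x ⊛ y)[1] = 0
(x ⊛ y)[2] = 0

x ⊛ y = [2, 0, 0]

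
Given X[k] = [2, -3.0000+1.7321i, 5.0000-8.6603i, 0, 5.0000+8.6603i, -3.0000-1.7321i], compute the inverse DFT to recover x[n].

x[n] = (1/6) Σ(k=0 to 5) X[k] · e^(2πikn/6)

Computing each x[n]:
x[0] = 1
x[1] = 1
x[2] = -3
x[3] = 3
x[4] = 3
x[5] = -3

x = [1, 1, -3, 3, 3, -3]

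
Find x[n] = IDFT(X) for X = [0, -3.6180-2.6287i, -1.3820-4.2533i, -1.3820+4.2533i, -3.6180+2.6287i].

x[n] = (1/5) Σ(k=0 to 4) X[k] · e^(2πikn/5)

Computing each x[n]:
x[0] = -2
x[1] = 2
x[2] = 0
x[3] = 2
x[4] = -2

x = [-2, 2, 0, 2, -2]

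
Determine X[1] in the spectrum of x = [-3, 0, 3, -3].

X[1] = Σ(n=0 to 3) x[n] · ω_4^(1n) where ω_4 = e^(-2πi/4)
= (-3)·ω_4^0 + (0)·ω_4^1 + (3)·ω_4^2 + (-3)·ω_4^3

X[1] = -6-3i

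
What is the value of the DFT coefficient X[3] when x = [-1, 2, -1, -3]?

X[3] = Σ(n=0 to 3) x[n] · ω_4^(3n) where ω_4 = e^(-2πi/4)
= (-1)·ω_4^0 + (2)·ω_4^3 + (-1)·ω_4^6 + (-3)·ω_4^9

X[3] = 5i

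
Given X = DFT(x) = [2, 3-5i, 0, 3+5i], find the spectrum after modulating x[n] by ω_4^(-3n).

Modulation property: DFT(ω_4^(-3n)·x[n]) = X[(k-3) mod 4], so circularly shift X by 3 positions.

X[k-3] = [3-5i, 0, 3+5i, 2]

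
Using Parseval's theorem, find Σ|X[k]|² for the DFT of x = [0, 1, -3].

Parseval: Σ|x[n]|² = (1/N)Σ|X[k]|², so Σ|X[k]|² = N·Σ|x[n]|² = 3·10.0000

Σ|X[k]|² = N·Σ|x[n]|² = 3·10.0000 = 30.0000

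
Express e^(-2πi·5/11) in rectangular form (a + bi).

ω_11^5 = e^(-2πi·5/11)
= cos(-2π·5/11) + i·sin(-2π·5/11)
= cos(-10π/11) + i·sin(-10π/11)

ω_11^5 = cos(-10π/11) + i·sin(-10π/11) = -0.9595-0.2817i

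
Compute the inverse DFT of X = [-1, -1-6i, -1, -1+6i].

x[n] = (1/4) Σ(k=0 to 3) X[k] · e^(2πikn/4)

Computing each x[n]:
x[0] = -1
x[1] = 3
x[2] = 0
x[3] = -3

x = [-1, 3, 0, -3]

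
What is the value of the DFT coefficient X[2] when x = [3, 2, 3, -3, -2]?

X[2] = Σ(n=0 to 4) x[n] · ω_5^(2n) where ω_5 = e^(-2πi/5)
= (3)·ω_5^0 + (2)·ω_5^2 + (3)·ω_5^4 + (-3)·ω_5^6 + (-2)·ω_5^8

X[2] = 3.0000+3.3552i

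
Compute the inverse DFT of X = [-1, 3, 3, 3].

x[n] = (1/4) Σ(k=0 to 3) X[k] · e^(2πikn/4)

Computing each x[n]:
x[0] = 2
x[1] = -1
x[2] = -1
x[3] = -1

x = [2, -1, -1, -1]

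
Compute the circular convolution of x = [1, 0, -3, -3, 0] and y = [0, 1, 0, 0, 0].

(x ⊛ y)[n] = Σ(m=0 to 4) x[m] · y[(n-m) mod 5]

Computing each output sample:
(x ⊛ y)[0] = 0
(x ⊛ y)[1] = 1
(x ⊛ y)[2] = 0
(x ⊛ y)[3] = -3
(x ⊛ y)[4] = -3

x ⊛ y = [0, 1, 0, -3, -3]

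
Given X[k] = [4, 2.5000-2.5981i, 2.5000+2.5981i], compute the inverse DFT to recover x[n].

x[n] = (1/3) Σ(k=0 to 2) X[k] · e^(2πikn/3)

Computing each x[n]:
x[0] = 3
x[1] = 2
x[2] = -1

x = [3, 2, -1]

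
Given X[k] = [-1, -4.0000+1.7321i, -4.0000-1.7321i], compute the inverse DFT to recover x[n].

x[n] = (1/3) Σ(k=0 to 2) X[k] · e^(2πikn/3)

Computing each x[n]:
x[0] = -3
x[1] = 0
x[2] = 2

x = [-3, 0, 2]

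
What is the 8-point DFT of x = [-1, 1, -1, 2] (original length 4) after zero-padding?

Original 4-point DFT: [1, 1i, -5, -1i]
Zero-padded 8-point DFT provides frequency interpolation.

DFT_8([x, 0, ...]) = [1, -1.7071-1.1213i, 1i, -0.2929-3.1213i, -5, -0.2929+3.1213i, -1i, -1.7071+1.1213i]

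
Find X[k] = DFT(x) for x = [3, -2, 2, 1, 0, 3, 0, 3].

X[k] = Σ(n=0 to 7) x[n] · ω_8^(nk)
where ω_8 = e^(-2πi/8)

Computing each X[k]:
X[0] = 10
X[1] = 0.8787+2.9497i
X[2] = 1+3i
X[3] = 5.1213+6.9497i
X[4] = 0
X[5] = 5.1213-6.9497i
X[6] = 1-3i
X[7] = 0.8787-2.9497i

X = [10, 0.8787+2.9497i, 1+3i, 5.1213+6.9497i, 0, 5.1213-6.9497i, 1-3i, 0.8787-2.9497i]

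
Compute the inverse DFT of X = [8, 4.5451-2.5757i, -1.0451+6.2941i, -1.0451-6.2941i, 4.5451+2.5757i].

x[n] = (1/5) Σ(k=0 to 4) X[k] · e^(2πikn/5)

Computing each x[n]:
x[0] = 3
x[1] = 2
x[2] = 3
x[3] = -3
x[4] = 3

x = [3, 2, 3, -3, 3]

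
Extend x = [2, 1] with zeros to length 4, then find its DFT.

Original 2-point DFT: [3, 1]
Zero-padded 4-point DFT provides frequency interpolation.

DFT_4([x, 0, ...]) = [3, 2-1i, 1, 2+1i]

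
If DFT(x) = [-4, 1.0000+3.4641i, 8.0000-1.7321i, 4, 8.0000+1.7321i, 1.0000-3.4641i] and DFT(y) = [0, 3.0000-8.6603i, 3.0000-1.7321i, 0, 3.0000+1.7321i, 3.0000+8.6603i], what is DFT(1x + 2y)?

By linearity: DFT(1x + 2y) = 1·DFT(x) + 2·DFT(y)
= 1·[-4, 1.0000+3.4641i, 8.0000-1.7321i, 4, 8.0000+1.7321i, 1.0000-3.4641i] + 2·[0, 3.0000-8.6603i, 3.0000-1.7321i, 0, 3.0000+1.7321i, 3.0000+8.6603i]

Computing element-wise:
Z[0] = 1·(-4) + 2·(0) = -4
Z[1] = 1·(1.0000+3.4641i) + 2·(3.0000-8.6603i) = 7.0000-13.8565i
Z[2] = 1·(8.0000-1.7321i) + 2·(3.0000-1.7321i) = 14.0000-5.1963i
Z[3] = 1·(4) + 2·(0) = 4
Z[4] = 1·(8.0000+1.7321i) + 2·(3.0000+1.7321i) = 14.0000+5.1963i
Z[5] = 1·(1.0000-3.4641i) + 2·(3.0000+8.6603i) = 7.0000+13.8565i

DFT(1x + 2y) = 1·X + 2·Y = [-4, 7.0000-13.8565i, 14.0000-5.1963i, 4, 14.0000+5.1963i, 7.0000+13.8565i]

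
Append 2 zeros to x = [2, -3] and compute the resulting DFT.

Original 2-point DFT: [-1, 5]
Zero-padded 4-point DFT provides frequency interpolation.

DFT_4([x, 0, ...]) = [-1, 2+3i, 5, 2-3i]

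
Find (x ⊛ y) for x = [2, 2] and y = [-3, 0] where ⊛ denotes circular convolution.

(x ⊛ y)[n] = Σ(m=0 to 1) x[m] · y[(n-m) mod 2]

Computing each output sample:
(x ⊛ y)[0] = -6
(x ⊛ y)[1] = -6

x ⊛ y = [-6, -6]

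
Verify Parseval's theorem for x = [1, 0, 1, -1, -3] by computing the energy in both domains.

Time domain:
Σ|x[n]|² = |1|² + |0|² + |1|² + |-1|² + |-3|² = 12.0000

Frequency domain:
(1/5)Σ|X[k]|² = (1/5)(|-2|² + |0.0729-4.0287i|² + |3.4271+0.1388i|² + |3.4271-0.1388i|² + |0.0729+4.0287i|²) = (1/5)·60.0000 = 12.0000

Both sides agree, confirming Parseval's theorem.

Σ|x[n]|² = (1/N)Σ|X[k]|² = 12.0000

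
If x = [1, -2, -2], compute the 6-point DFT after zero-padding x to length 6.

Original 3-point DFT: [-3, 3, 3]
Zero-padded 6-point DFT provides frequency interpolation.

DFT_6([x, 0, ...]) = [-3, 1.0000+3.4641i, 3, 1, 3, 1.0000-3.4641i]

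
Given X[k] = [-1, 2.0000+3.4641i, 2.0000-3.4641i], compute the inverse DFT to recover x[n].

x[n] = (1/3) Σ(k=0 to 2) X[k] · e^(2πikn/3)

Computing each x[n]:
x[0] = 1
x[1] = -3
x[2] = 1

x = [1, -3, 1]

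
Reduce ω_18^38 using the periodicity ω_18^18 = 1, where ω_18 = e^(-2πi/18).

Since ω_18^18 = 1, powers reduce modulo 18.
38 mod 18 = 2
So ω_18^38 = ω_18^2 = e^(-2πi·2/18)

ω_18^38 = ω_18^2 = 0.7660-0.6428i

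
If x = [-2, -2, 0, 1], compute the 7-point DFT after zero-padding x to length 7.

Original 4-point DFT: [-3, -2+3i, -1, -2-3i]
Zero-padded 7-point DFT provides frequency interpolation.

DFT_7([x, 0, ...]) = [-3, -4.1479+1.1298i, -0.9315+2.7317i, -0.4206-0.1072i, -0.4206+0.1072i, -0.9315-2.7317i, -4.1479-1.1298i]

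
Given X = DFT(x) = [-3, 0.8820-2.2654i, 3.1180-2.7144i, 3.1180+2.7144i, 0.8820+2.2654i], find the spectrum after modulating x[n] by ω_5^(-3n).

Modulation property: DFT(ω_5^(-3n)·x[n]) = X[(k-3) mod 5], so circularly shift X by 3 positions.

X[k-3] = [3.1180-2.7144i, 3.1180+2.7144i, 0.8820+2.2654i, -3, 0.8820-2.2654i]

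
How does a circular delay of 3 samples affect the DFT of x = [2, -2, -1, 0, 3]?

Time shift by 3: X_shifted[k] = ω_5^(3k) · X[k]
Shifted x = [-1, 0, 3, 2, -2]

DFT(x[n-3]) = [2, -5.6631-2.4899i, 2.1631-0.2245i, 2.1631+0.2245i, -5.6631+2.4899i]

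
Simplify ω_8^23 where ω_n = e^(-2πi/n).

Since ω_8^8 = 1, powers reduce modulo 8.
23 mod 8 = 7
So ω_8^23 = ω_8^7 = e^(-2πi·7/8)

ω_8^23 = ω_8^7 = 0.7071+0.7071i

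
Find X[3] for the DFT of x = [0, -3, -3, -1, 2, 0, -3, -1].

X[3] = Σ(n=0 to 7) x[n] · ω_8^(3n) where ω_8 = e^(-2πi/8)
= (0)·ω_8^0 + (-3)·ω_8^3 + (-3)·ω_8^6 + (-1)·ω_8^9 + (2)·ω_8^12 + (0)·ω_8^15 + (-3)·ω_8^18 + (-1)·ω_8^21

X[3] = 0.1213+2.1213i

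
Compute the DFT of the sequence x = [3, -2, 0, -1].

X[k] = Σ(n=0 to 3) x[n] · ω_4^(nk)
where ω_4 = e^(-2πi/4)

Computing each X[k]:
X[0] = 0
X[1] = 3+1i
X[2] = 6
X[3] = 3-1i

X = [0, 3+1i, 6, 3-1i]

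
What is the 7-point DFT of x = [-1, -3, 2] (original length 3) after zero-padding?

Original 3-point DFT: [-2, -0.5000+4.3301i, -0.5000-4.3301i]
Zero-padded 7-point DFT provides frequency interpolation.

DFT_7([x, 0, ...]) = [-2, -3.3155+0.3956i, -2.1344+3.7926i, 2.9499+2.8653i, 2.9499-2.8653i, -2.1344-3.7926i, -3.3155-0.3956i]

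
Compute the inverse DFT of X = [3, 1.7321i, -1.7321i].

x[n] = (1/3) Σ(k=0 to 2) X[k] · e^(2πikn/3)

Computing each x[n]:
x[0] = 1
x[1] = 0
x[2] = 2

x = [1, 0, 2]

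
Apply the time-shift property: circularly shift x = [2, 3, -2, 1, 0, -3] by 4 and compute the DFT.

Time shift by 4: X_shifted[k] = ω_6^(4k) · X[k]
Shifted x = [-2, 1, 0, -3, 2, 3]

DFT(x[n-4]) = [1, 2.0000+3.4641i, -8, -1, -8, 2.0000-3.4641i]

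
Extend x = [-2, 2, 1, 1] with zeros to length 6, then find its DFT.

Original 4-point DFT: [2, -3-1i, -4, -3+1i]
Zero-padded 6-point DFT provides frequency interpolation.

DFT_6([x, 0, ...]) = [2, -2.5000-2.5981i, -2.5000-0.8660i, -4, -2.5000+0.8660i, -2.5000+2.5981i]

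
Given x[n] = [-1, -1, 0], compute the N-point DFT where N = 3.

X[k] = Σ(n=0 to 2) x[n] · ω_3^(nk)
where ω_3 = e^(-2πi/3)

Computing each X[k]:
X[0] = -2
X[1] = -0.5000+0.8660i
X[2] = -0.5000-0.8660i

X = [-2, -0.5000+0.8660i, -0.5000-0.8660i]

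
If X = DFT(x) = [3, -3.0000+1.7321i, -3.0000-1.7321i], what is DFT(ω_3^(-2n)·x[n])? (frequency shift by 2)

Modulation property: DFT(ω_3^(-2n)·x[n]) = X[(k-2) mod 3], so circularly shift X by 2 positions.

X[k-2] = [-3.0000+1.7321i, -3.0000-1.7321i, 3]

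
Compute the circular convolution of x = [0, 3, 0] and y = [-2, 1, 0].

(x ⊛ y)[n] = Σ(m=0 to 2) x[m] · y[(n-m) mod 3]

Computing each output sample:
(x ⊛ y)[0] = 0
(x ⊛ y)[1] = -6
(x ⊛ y)[2] = 3

x ⊛ y = [0, -6, 3]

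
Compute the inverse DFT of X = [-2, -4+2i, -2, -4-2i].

x[n] = (1/4) Σ(k=0 to 3) X[k] · e^(2πikn/4)

Computing each x[n]:
x[0] = -3
x[1] = -1
x[2] = 1
x[3] = 1

x = [-3, -1, 1, 1]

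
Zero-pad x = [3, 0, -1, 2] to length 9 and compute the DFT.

Original 4-point DFT: [4, 4+2i, 0, 4-2i]
Zero-padded 9-point DFT provides frequency interpolation.

DFT_9([x, 0, ...]) = [4, 1.8264-0.7472i, 2.9397+2.0741i, 5.5000-0.8660i, 1.2340-2.3748i, 1.2340+2.3748i, 5.5000+0.8660i, 2.9397-2.0741i, 1.8264+0.7472i]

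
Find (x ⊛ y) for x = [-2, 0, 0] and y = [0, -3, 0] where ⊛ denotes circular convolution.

(x ⊛ y)[n] = Σ(m=0 to 2) x[m] · y[(n-m) mod 3]

Computing each output sample:
(x ⊛ y)[0] = 0
(x ⊛ y)[1] = 6
(x ⊛ y)[2] = 0

x ⊛ y = [0, 6, 0]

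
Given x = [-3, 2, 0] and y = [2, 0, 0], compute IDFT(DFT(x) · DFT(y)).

(x ⊛ y)[n] = Σ(m=0 to 2) x[m] · y[(n-m) mod 3]

Computing each output sample:
(x ⊛ y)[0] = -6
(x ⊛ y)[1] = 4
(x ⊛ y)[2] = 0

x ⊛ y = [-6, 4, 0]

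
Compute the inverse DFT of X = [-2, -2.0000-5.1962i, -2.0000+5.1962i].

x[n] = (1/3) Σ(k=0 to 2) X[k] · e^(2πikn/3)

Computing each x[n]:
x[0] = -2
x[1] = 3
x[2] = -3

x = [-2, 3, -3]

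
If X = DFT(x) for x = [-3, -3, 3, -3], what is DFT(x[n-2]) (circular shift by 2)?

Time shift by 2: X_shifted[k] = ω_4^(2k) · X[k]
Shifted x = [3, -3, -3, -3]

DFT(x[n-2]) = [-6, 6, 6, 6]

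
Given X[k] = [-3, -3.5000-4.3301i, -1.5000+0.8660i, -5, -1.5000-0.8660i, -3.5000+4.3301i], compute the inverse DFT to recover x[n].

x[n] = (1/6) Σ(k=0 to 5) X[k] · e^(2πikn/6)

Computing each x[n]:
x[0] = -3
x[1] = 1
x[2] = 1
x[3] = 1
x[4] = -2
x[5] = -1

x = [-3, 1, 1, 1, -2, -1]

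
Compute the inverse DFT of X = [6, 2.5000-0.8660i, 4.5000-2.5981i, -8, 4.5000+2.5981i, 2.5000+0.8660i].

x[n] = (1/6) Σ(k=0 to 5) X[k] · e^(2πikn/6)

Computing each x[n]:
x[0] = 2
x[1] = 3
x[2] = -2
x[3] = 3
x[4] = -1
x[5] = 1

x = [2, 3, -2, 3, -1, 1]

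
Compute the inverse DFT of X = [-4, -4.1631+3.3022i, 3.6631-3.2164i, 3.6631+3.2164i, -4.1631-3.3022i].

x[n] = (1/5) Σ(k=0 to 4) X[k] · e^(2πikn/5)

Computing each x[n]:
x[0] = -1
x[1] = -3
x[2] = -1
x[3] = 3
x[4] = -2

x = [-1, -3, -1, 3, -2]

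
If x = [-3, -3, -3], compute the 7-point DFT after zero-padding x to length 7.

Original 3-point DFT: [-9, 0, 0]
Zero-padded 7-point DFT provides frequency interpolation.

DFT_7([x, 0, ...]) = [-9, -4.2029+5.2703i, 0.3705+1.6231i, -2.1676-1.0438i, -2.1676+1.0438i, 0.3705-1.6231i, -4.2029-5.2703i]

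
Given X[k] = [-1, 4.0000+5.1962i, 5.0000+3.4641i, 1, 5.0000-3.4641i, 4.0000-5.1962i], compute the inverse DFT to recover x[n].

x[n] = (1/6) Σ(k=0 to 5) X[k] · e^(2πikn/6)

Computing each x[n]:
x[0] = 3
x[1] = -3
x[2] = -2
x[3] = 0
x[4] = -1
x[5] = 2

x = [3, -3, -2, 0, -1, 2]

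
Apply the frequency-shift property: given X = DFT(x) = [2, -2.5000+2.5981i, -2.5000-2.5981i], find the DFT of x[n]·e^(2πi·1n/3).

Modulation property: DFT(ω_3^(-1n)·x[n]) = X[(k-1) mod 3], so circularly shift X by 1 positions.

X[k-1] = [-2.5000-2.5981i, 2, -2.5000+2.5981i]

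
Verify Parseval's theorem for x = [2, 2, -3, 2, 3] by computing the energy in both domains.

Time domain:
Σ|x[n]|² = |2|² + |2|² + |-3|² + |2|² + |3|² = 30.0000

Frequency domain:
(1/5)Σ|X[k]|² = (1/5)(|6|² + |4.3541+3.8900i|² + |-2.3541-4.1675i|² + |-2.3541+4.1675i|² + |4.3541-3.8900i|²) = (1/5)·150.0000 = 30.0000

Both sides agree, confirming Parseval's theorem.

Σ|x[n]|² = (1/N)Σ|X[k]|² = 30.0000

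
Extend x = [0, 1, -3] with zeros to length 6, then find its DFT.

Original 3-point DFT: [-2, 1.0000-3.4641i, 1.0000+3.4641i]
Zero-padded 6-point DFT provides frequency interpolation.

DFT_6([x, 0, ...]) = [-2, 2.0000+1.7321i, 1.0000-3.4641i, -4, 1.0000+3.4641i, 2.0000-1.7321i]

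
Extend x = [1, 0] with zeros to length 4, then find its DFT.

Original 2-point DFT: [1, 1]
Zero-padded 4-point DFT provides frequency interpolation.

DFT_4([x, 0, ...]) = [1, 1, 1, 1]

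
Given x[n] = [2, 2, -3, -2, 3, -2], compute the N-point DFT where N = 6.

X[k] = Σ(n=0 to 5) x[n] · ω_6^(nk)
where ω_6 = e^(-2πi/6)

Computing each X[k]:
X[0] = 0
X[1] = 4.0000+1.7321i
X[2] = -8.6603i
X[3] = 4
X[4] = 8.6603i
X[5] = 4.0000-1.7321i

X = [0, 4.0000+1.7321i, -8.6603i, 4, 8.6603i, 4.0000-1.7321i]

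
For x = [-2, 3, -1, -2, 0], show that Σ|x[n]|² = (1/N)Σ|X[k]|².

Time domain:
Σ|x[n]|² = |-2|² + |3|² + |-1|² + |-2|² + |0|² = 18.0000

Frequency domain:
(1/5)Σ|X[k]|² = (1/5)(|-2|² + |1.3541-3.4410i|² + |-5.3541-0.8123i|² + |-5.3541+0.8123i|² + |1.3541+3.4410i|²) = (1/5)·90.0000 = 18.0000

Both sides agree, confirming Parseval's theorem.

Σ|x[n]|² = (1/N)Σ|X[k]|² = 18.0000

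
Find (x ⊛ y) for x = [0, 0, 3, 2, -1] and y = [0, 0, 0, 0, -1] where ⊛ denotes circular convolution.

(x ⊛ y)[n] = Σ(m=0 to 4) x[m] · y[(n-m) mod 5]

Computing each output sample:
(x ⊛ y)[0] = 0
(x ⊛ y)[1] = -3
(x ⊛ y)[2] = -2
(x ⊛ y)[3] = 1
(x ⊛ y)[4] = 0

x ⊛ y = [0, -3, -2, 1, 0]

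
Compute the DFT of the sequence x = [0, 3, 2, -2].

X[k] = Σ(n=0 to 3) x[n] · ω_4^(nk)
where ω_4 = e^(-2πi/4)

Computing each X[k]:
X[0] = 3
X[1] = -2-5i
X[2] = 1
X[3] = -2+5i

X = [3, -2-5i, 1, -2+5i]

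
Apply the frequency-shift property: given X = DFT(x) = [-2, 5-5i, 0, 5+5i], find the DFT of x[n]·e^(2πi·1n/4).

Modulation property: DFT(ω_4^(-1n)·x[n]) = X[(k-1) mod 4], so circularly shift X by 1 positions.

X[k-1] = [5+5i, -2, 5-5i, 0]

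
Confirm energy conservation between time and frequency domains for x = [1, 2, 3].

Time domain:
Σ|x[n]|² = |1|² + |2|² + |3|² = 14.0000

Frequency domain:
(1/3)Σ|X[k]|² = (1/3)(|6|² + |-1.5000+0.8660i|² + |-1.5000-0.8660i|²) = (1/3)·42.0000 = 14.0000

Both sides agree, confirming Parseval's theorem.

Σ|x[n]|² = (1/N)Σ|X[k]|² = 14.0000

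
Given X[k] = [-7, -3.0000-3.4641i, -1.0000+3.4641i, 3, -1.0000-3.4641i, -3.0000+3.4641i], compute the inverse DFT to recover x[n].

x[n] = (1/6) Σ(k=0 to 5) X[k] · e^(2πikn/6)

Computing each x[n]:
x[0] = -2
x[1] = -2
x[2] = 2
x[3] = -1
x[4] = -2
x[5] = -2

x = [-2, -2, 2, -1, -2, -2]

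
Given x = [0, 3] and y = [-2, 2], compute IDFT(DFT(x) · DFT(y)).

(x ⊛ y)[n] = Σ(m=0 to 1) x[m] · y[(n-m) mod 2]

Computing each output sample:
(x ⊛ y)[0] = 6
(x ⊛ y)[1] = -6

x ⊛ y = [6, -6]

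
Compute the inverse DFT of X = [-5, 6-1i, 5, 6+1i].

x[n] = (1/4) Σ(k=0 to 3) X[k] · e^(2πikn/4)

Computing each x[n]:
x[0] = 3
x[1] = -2
x[2] = -3
x[3] = -3

x = [3, -2, -3, -3]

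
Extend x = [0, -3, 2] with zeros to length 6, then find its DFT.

Original 3-point DFT: [-1, 0.5000+4.3301i, 0.5000-4.3301i]
Zero-padded 6-point DFT provides frequency interpolation.

DFT_6([x, 0, ...]) = [-1, -2.5000+0.8660i, 0.5000+4.3301i, 5, 0.5000-4.3301i, -2.5000-0.8660i]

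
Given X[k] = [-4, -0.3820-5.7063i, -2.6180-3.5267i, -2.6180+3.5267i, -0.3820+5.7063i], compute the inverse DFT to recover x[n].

x[n] = (1/5) Σ(k=0 to 4) X[k] · e^(2πikn/5)

Computing each x[n]:
x[0] = -2
x[1] = 3
x[2] = -1
x[3] = -1
x[4] = -3

x = [-2, 3, -1, -1, -3]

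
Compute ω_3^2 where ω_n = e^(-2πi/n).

ω_3^2 = e^(-2πi·2/3)
= cos(-2π·2/3) + i·sin(-2π·2/3)
= cos(-4π/3) + i·sin(-4π/3)

ω_3^2 = cos(-4π/3) + i·sin(-4π/3) = -0.5000+0.8660i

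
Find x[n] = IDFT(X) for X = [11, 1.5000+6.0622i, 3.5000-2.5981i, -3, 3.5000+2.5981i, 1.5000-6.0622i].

x[n] = (1/6) Σ(k=0 to 5) X[k] · e^(2πikn/6)

Computing each x[n]:
x[0] = 3
x[1] = 1
x[2] = -2
x[3] = 3
x[4] = 3
x[5] = 3

x = [3, 1, -2, 3, 3, 3]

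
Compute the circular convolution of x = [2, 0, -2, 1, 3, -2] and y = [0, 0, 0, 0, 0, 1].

(x ⊛ y)[n] = Σ(m=0 to 5) x[m] · y[(n-m) mod 6]

Computing each output sample:
(x ⊛ y)[0] = 0
(x ⊛ y)[1] = -2
(x ⊛ y)[2] = 1
(x ⊛ y)[3] = 3
(x ⊛ y)[4] = -2
(x ⊛ y)[5] = 2

x ⊛ y = [0, -2, 1, 3, -2, 2]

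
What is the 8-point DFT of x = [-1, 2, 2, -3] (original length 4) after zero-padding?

Original 4-point DFT: [0, -3-5i, 2, -3+5i]
Zero-padded 8-point DFT provides frequency interpolation.

DFT_8([x, 0, ...]) = [0, 2.5355-1.2929i, -3-5i, -4.5355+2.7071i, 2, -4.5355-2.7071i, -3+5i, 2.5355+1.2929i]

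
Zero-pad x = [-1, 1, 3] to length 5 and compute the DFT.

Original 3-point DFT: [3, -3.0000+1.7321i, -3.0000-1.7321i]
Zero-padded 5-point DFT provides frequency interpolation.

DFT_5([x, 0, ...]) = [3, -3.1180-2.7144i, -0.8820+2.2654i, -0.8820-2.2654i, -3.1180+2.7144i]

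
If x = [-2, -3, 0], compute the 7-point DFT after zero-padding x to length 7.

Original 3-point DFT: [-5, -0.5000+2.5981i, -0.5000-2.5981i]
Zero-padded 7-point DFT provides frequency interpolation.

DFT_7([x, 0, ...]) = [-5, -3.8705+2.3455i, -1.3324+2.9248i, 0.7029+1.3017i, 0.7029-1.3017i, -1.3324-2.9248i, -3.8705-2.3455i]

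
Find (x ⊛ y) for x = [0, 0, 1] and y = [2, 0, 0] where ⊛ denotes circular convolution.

(x ⊛ y)[n] = Σ(m=0 to 2) x[m] · y[(n-m) mod 3]

Computing each output sample:
(x ⊛ y)[0] = 0
(x ⊛ y)[1] = 0
(x ⊛ y)[2] = 2

x ⊛ y = [0, 0, 2]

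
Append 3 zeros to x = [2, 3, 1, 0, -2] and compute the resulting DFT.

Original 5-point DFT: [4, 1.5000-5.3431i, 1.5000-1.9879i, 1.5000+1.9879i, 1.5000+5.3431i]
Zero-padded 8-point DFT provides frequency interpolation.

DFT_8([x, 0, ...]) = [4, 6.1213-3.1213i, -1-3i, 1.8787-1.1213i, -2, 1.8787+1.1213i, -1+3i, 6.1213+3.1213i]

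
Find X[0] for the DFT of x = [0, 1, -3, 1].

X[0] = Σ(n=0 to 3) x[n] · ω_4^0 = Σ x[n]
= (0) + (1) + (-3) + (1)

X[0] = -1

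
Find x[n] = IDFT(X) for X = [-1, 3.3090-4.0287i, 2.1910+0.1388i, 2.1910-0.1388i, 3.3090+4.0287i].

x[n] = (1/5) Σ(k=0 to 4) X[k] · e^(2πikn/5)

Computing each x[n]:
x[0] = 2
x[1] = 1
x[2] = 0
x[3] = -2
x[4] = -2

x = [2, 1, 0, -2, -2]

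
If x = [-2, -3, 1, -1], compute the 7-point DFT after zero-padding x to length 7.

Original 4-point DFT: [-5, -3+2i, 3, -3-2i]
Zero-padded 7-point DFT provides frequency interpolation.

DFT_7([x, 0, ...]) = [-5, -3.1920+1.8045i, -2.8569+2.5768i, 1.5489+3.0584i, 1.5489-3.0584i, -2.8569-2.5768i, -3.1920-1.8045i]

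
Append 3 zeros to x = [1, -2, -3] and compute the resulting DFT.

Original 3-point DFT: [-4, 3.5000-0.8660i, 3.5000+0.8660i]
Zero-padded 6-point DFT provides frequency interpolation.

DFT_6([x, 0, ...]) = [-4, 1.5000+4.3301i, 3.5000-0.8660i, 0, 3.5000+0.8660i, 1.5000-4.3301i]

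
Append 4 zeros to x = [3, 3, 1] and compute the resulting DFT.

Original 3-point DFT: [7, 1.0000-1.7321i, 1.0000+1.7321i]
Zero-padded 7-point DFT provides frequency interpolation.

DFT_7([x, 0, ...]) = [7, 4.6479-3.3204i, 1.4315-2.4909i, 0.9206-0.5198i, 0.9206+0.5198i, 1.4315+2.4909i, 4.6479+3.3204i]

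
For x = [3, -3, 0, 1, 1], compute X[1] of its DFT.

X[1] = Σ(n=0 to 4) x[n] · ω_5^(1n) where ω_5 = e^(-2πi/5)
= (3)·ω_5^0 + (-3)·ω_5^1 + (0)·ω_5^2 + (1)·ω_5^3 + (1)·ω_5^4

X[1] = 1.5729+4.3920i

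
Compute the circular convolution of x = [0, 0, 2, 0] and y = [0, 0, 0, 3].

(x ⊛ y)[n] = Σ(m=0 to 3) x[m] · y[(n-m) mod 4]

Computing each output sample:
(x ⊛ y)[0] = 0
(x ⊛ y)[1] = 6
(x ⊛ y)[2] = 0
(x ⊛ y)[3] = 0

x ⊛ y = [0, 6, 0, 0]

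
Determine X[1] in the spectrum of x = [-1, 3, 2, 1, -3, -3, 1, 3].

X[1] = Σ(n=0 to 7) x[n] · ω_8^(1n) where ω_8 = e^(-2πi/8)
= (-1)·ω_8^0 + (3)·ω_8^1 + (2)·ω_8^2 + (1)·ω_8^3 + (-3)·ω_8^4 + (-3)·ω_8^5 + (1)·ω_8^6 + (3)·ω_8^7

X[1] = 7.6569-3.8284i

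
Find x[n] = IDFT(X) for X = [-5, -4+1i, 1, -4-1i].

x[n] = (1/4) Σ(k=0 to 3) X[k] · e^(2πikn/4)

Computing each x[n]:
x[0] = -3
x[1] = -2
x[2] = 1
x[3] = -1

x = [-3, -2, 1, -1]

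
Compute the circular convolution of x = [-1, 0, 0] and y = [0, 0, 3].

(x ⊛ y)[n] = Σ(m=0 to 2) x[m] · y[(n-m) mod 3]

Computing each output sample:
(x ⊛ y)[0] = 0
(x ⊛ y)[1] = 0
(x ⊛ y)[2] = -3

x ⊛ y = [0, 0, -3]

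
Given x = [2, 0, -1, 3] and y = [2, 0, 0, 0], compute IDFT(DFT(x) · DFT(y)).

(x ⊛ y)[n] = Σ(m=0 to 3) x[m] · y[(n-m) mod 4]

Computing each output sample:
(x ⊛ y)[0] = 4
(x ⊛ y)[1] = 0
(x ⊛ y)[2] = -2
(x ⊛ y)[3] = 6

x ⊛ y = [4, 0, -2, 6]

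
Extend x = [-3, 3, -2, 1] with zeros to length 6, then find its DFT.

Original 4-point DFT: [-1, -1-2i, -9, -1+2i]
Zero-padded 6-point DFT provides frequency interpolation.

DFT_6([x, 0, ...]) = [-1, -1.5000-0.8660i, -2.5000-4.3301i, -9, -2.5000+4.3301i, -1.5000+0.8660i]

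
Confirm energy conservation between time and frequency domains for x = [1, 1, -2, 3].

Time domain:
Σ|x[n]|² = |1|² + |1|² + |-2|² + |3|² = 15.0000

Frequency domain:
(1/4)Σ|X[k]|² = (1/4)(|3|² + |3+2i|² + |-5|² + |3-2i|²) = (1/4)·60.0000 = 15.0000

Both sides agree, confirming Parseval's theorem.

Σ|x[n]|² = (1/N)Σ|X[k]|² = 15.0000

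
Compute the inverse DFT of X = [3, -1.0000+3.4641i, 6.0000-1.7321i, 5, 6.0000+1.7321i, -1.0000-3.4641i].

x[n] = (1/6) Σ(k=0 to 5) X[k] · e^(2πikn/6)

Computing each x[n]:
x[0] = 3
x[1] = -2
x[2] = -1
x[3] = 2
x[4] = 2
x[5] = -1

x = [3, -2, -1, 2, 2, -1]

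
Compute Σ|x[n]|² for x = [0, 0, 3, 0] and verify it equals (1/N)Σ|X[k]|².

Time domain:
Σ|x[n]|² = |0|² + |0|² + |3|² + |0|² = 9.0000

Frequency domain:
(1/4)Σ|X[k]|² = (1/4)(|3|² + |-3|² + |3|² + |-3|²) = (1/4)·36.0000 = 9.0000

Both sides agree, confirming Parseval's theorem.

Σ|x[n]|² = (1/N)Σ|X[k]|² = 9.0000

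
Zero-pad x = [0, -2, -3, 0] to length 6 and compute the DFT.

Original 4-point DFT: [-5, 3+2i, -1, 3-2i]
Zero-padded 6-point DFT provides frequency interpolation.

DFT_6([x, 0, ...]) = [-5, 0.5000+4.3301i, 2.5000-0.8660i, -1, 2.5000+0.8660i, 0.5000-4.3301i]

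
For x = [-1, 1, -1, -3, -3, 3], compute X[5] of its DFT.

X[5] = Σ(n=0 to 5) x[n] · ω_6^(5n) where ω_6 = e^(-2πi/6)
= (-1)·ω_6^0 + (1)·ω_6^5 + (-1)·ω_6^10 + (-3)·ω_6^15 + (-3)·ω_6^20 + (3)·ω_6^25

X[5] = 6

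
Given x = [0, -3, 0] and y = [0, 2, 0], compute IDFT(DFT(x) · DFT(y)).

(x ⊛ y)[n] = Σ(m=0 to 2) x[m] · y[(n-m) mod 3]

Computing each output sample:
(x ⊛ y)[0] = 0
(x ⊛ y)[1] = 0
(x ⊛ y)[2] = -6

x ⊛ y = [0, 0, -6]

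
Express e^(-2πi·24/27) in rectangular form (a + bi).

ω_27^24 = e^(-2πi·24/27)
= cos(-2π·24/27) + i·sin(-2π·24/27)
= cos(-48π/27) + i·sin(-48π/27)

ω_27^24 = cos(-48π/27) + i·sin(-48π/27) = 0.7660+0.6428i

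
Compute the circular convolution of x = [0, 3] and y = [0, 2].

(x ⊛ y)[n] = Σ(m=0 to 1) x[m] · y[(n-m) mod 2]

Computing each output sample:
(x ⊛ y)[0] = 6
(x ⊛ y)[1] = 0

x ⊛ y = [6, 0]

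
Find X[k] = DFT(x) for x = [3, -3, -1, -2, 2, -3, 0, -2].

X[k] = Σ(n=0 to 7) x[n] · ω_8^(nk)
where ω_8 = e^(-2πi/8)

Computing each X[k]:
X[0] = -6
X[1] = 1+1i
X[2] = 6+2i
X[3] = 1-1i
X[4] = 14
X[5] = 1+1i
X[6] = 6-2i
X[7] = 1-1i

X = [-6, 1+1i, 6+2i, 1-1i, 14, 1+1i, 6-2i, 1-1i]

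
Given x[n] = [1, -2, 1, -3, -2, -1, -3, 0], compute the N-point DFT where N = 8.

X[k] = Σ(n=0 to 7) x[n] · ω_8^(nk)
where ω_8 = e^(-2πi/8)

Computing each X[k]:
X[0] = -9
X[1] = 4.4142-1.1716i
X[2] = 1
X[3] = 1.5858+6.8284i
X[4] = 3
X[5] = 1.5858-6.8284i
X[6] = 1
X[7] = 4.4142+1.1716i

X = [-9, 4.4142-1.1716i, 1, 1.5858+6.8284i, 3, 1.5858-6.8284i, 1, 4.4142+1.1716i]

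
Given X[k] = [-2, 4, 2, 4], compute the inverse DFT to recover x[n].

x[n] = (1/4) Σ(k=0 to 3) X[k] · e^(2πikn/4)

Computing each x[n]:
x[0] = 2
x[1] = -1
x[2] = -2
x[3] = -1

x = [2, -1, -2, -1]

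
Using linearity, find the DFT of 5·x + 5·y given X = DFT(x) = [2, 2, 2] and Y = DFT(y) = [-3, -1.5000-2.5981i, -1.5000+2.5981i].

By linearity: DFT(5x + 5y) = 5·DFT(x) + 5·DFT(y)
= 5·[2, 2, 2] + 5·[-3, -1.5000-2.5981i, -1.5000+2.5981i]

Computing element-wise:
Z[0] = 5·(2) + 5·(-3) = -5
Z[1] = 5·(2) + 5·(-1.5000-2.5981i) = 2.5000-12.9905i
Z[2] = 5·(2) + 5·(-1.5000+2.5981i) = 2.5000+12.9905i

DFT(5x + 5y) = 5·X + 5·Y = [-5, 2.5000-12.9905i, 2.5000+12.9905i]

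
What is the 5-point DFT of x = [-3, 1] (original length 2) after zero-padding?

Original 2-point DFT: [-2, -4]
Zero-padded 5-point DFT provides frequency interpolation.

DFT_5([x, 0, ...]) = [-2, -2.6910-0.9511i, -3.8090-0.5878i, -3.8090+0.5878i, -2.6910+0.9511i]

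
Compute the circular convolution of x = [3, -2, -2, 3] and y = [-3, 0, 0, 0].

(x ⊛ y)[n] = Σ(m=0 to 3) x[m] · y[(n-m) mod 4]

Computing each output sample:
(x ⊛ y)[0] = -9
(x ⊛ y)[1] = 6
(x ⊛ y)[2] = 6
(x ⊛ y)[3] = -9

x ⊛ y = [-9, 6, 6, -9]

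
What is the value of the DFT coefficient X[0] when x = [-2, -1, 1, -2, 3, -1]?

X[0] = Σ(n=0 to 5) x[n] · ω_6^0 = Σ x[n]
= (-2) + (-1) + (1) + (-2) + (3) + (-1)

X[0] = -2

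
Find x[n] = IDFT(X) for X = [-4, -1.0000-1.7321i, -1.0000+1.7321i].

x[n] = (1/3) Σ(k=0 to 2) X[k] · e^(2πikn/3)

Computing each x[n]:
x[0] = -2
x[1] = 0
x[2] = -2

x = [-2, 0, -2]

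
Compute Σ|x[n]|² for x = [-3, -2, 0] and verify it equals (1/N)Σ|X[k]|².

Time domain:
Σ|x[n]|² = |-3|² + |-2|² + |0|² = 13.0000

Frequency domain:
(1/3)Σ|X[k]|² = (1/3)(|-5|² + |-2.0000+1.7321i|² + |-2.0000-1.7321i|²) = (1/3)·39.0000 = 13.0000

Both sides agree, confirming Parseval's theorem.

Σ|x[n]|² = (1/N)Σ|X[k]|² = 13.0000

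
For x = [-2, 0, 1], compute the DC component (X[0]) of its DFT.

X[0] = Σ(n=0 to 2) x[n] · ω_3^0 = Σ x[n]
= (-2) + (0) + (1)

X[0] = -1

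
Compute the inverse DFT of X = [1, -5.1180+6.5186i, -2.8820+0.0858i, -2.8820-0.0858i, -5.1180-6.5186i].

x[n] = (1/5) Σ(k=0 to 4) X[k] · e^(2πikn/5)

Computing each x[n]:
x[0] = -3
x[1] = -2
x[2] = 0
x[3] = 3
x[4] = 3

x = [-3, -2, 0, 3, 3]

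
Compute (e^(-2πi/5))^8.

Since ω_5^5 = 1, powers reduce modulo 5.
8 mod 5 = 3
So ω_5^8 = ω_5^3 = e^(-2πi·3/5)

ω_5^8 = ω_5^3 = -0.8090+0.5878i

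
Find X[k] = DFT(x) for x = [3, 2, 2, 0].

X[k] = Σ(n=0 to 3) x[n] · ω_4^(nk)
where ω_4 = e^(-2πi/4)

Computing each X[k]:
X[0] = 7
X[1] = 1-2i
X[2] = 3
X[3] = 1+2i

X = [7, 1-2i, 3, 1+2i]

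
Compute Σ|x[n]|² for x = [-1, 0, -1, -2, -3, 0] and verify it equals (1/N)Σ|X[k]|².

Time domain:
Σ|x[n]|² = |-1|² + |0|² + |-1|² + |-2|² + |-3|² + |0|² = 15.0000

Frequency domain:
(1/6)Σ|X[k]|² = (1/6)(|-7|² + |3.0000-1.7321i|² + |-1.0000+1.7321i|² + |-3|² + |-1.0000-1.7321i|² + |3.0000+1.7321i|²) = (1/6)·90.0000 = 15.0000

Both sides agree, confirming Parseval's theorem.

Σ|x[n]|² = (1/N)Σ|X[k]|² = 15.0000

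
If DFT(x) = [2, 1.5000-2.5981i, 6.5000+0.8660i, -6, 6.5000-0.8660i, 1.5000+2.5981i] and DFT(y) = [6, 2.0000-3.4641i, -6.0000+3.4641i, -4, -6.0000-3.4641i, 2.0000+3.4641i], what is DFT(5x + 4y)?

By linearity: DFT(5x + 4y) = 5·DFT(x) + 4·DFT(y)
= 5·[2, 1.5000-2.5981i, 6.5000+0.8660i, -6, 6.5000-0.8660i, 1.5000+2.5981i] + 4·[6, 2.0000-3.4641i, -6.0000+3.4641i, -4, -6.0000-3.4641i, 2.0000+3.4641i]

Computing element-wise:
Z[0] = 5·(2) + 4·(6) = 34
Z[1] = 5·(1.5000-2.5981i) + 4·(2.0000-3.4641i) = 15.5000-26.8469i
Z[2] = 5·(6.5000+0.8660i) + 4·(-6.0000+3.4641i) = 8.5000+18.1864i
Z[3] = 5·(-6) + 4·(-4) = -46
Z[4] = 5·(6.5000-0.8660i) + 4·(-6.0000-3.4641i) = 8.5000-18.1864i
Z[5] = 5·(1.5000+2.5981i) + 4·(2.0000+3.4641i) = 15.5000+26.8469i

DFT(5x + 4y) = 5·X + 4·Y = [34, 15.5000-26.8469i, 8.5000+18.1864i, -46, 8.5000-18.1864i, 15.5000+26.8469i]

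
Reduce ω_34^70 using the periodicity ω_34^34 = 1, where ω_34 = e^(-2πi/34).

Since ω_34^34 = 1, powers reduce modulo 34.
70 mod 34 = 2
So ω_34^70 = ω_34^2 = e^(-2πi·2/34)

ω_34^70 = ω_34^2 = 0.9325-0.3612i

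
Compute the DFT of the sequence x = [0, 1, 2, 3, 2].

X[k] = Σ(n=0 to 4) x[n] · ω_5^(nk)
where ω_5 = e^(-2πi/5)

Computing each X[k]:
X[0] = 8
X[1] = -3.1180+1.5388i
X[2] = -0.8820-0.3633i
X[3] = -0.8820+0.3633i
X[4] = -3.1180-1.5388i

X = [8, -3.1180+1.5388i, -0.8820-0.3633i, -0.8820+0.3633i, -3.1180-1.5388i]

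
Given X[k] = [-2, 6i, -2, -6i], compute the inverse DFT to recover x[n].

x[n] = (1/4) Σ(k=0 to 3) X[k] · e^(2πikn/4)

Computing each x[n]:
x[0] = -1
x[1] = -3
x[2] = -1
x[3] = 3

x = [-1, -3, -1, 3]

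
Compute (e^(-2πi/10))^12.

Since ω_10^10 = 1, powers reduce modulo 10.
12 mod 10 = 2
So ω_10^12 = ω_10^2 = e^(-2πi·2/10)

ω_10^12 = ω_10^2 = 0.3090-0.9511i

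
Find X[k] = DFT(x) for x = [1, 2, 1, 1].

X[k] = Σ(n=0 to 3) x[n] · ω_4^(nk)
where ω_4 = e^(-2πi/4)

Computing each X[k]:
X[0] = 5
X[1] = -1i
X[2] = -1
X[3] = 1i

X = [5, -1i, -1, 1i]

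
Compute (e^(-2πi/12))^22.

Since ω_12^12 = 1, powers reduce modulo 12.
22 mod 12 = 10
So ω_12^22 = ω_12^10 = e^(-2πi·10/12)

ω_12^22 = ω_12^10 = 0.5000+0.8660i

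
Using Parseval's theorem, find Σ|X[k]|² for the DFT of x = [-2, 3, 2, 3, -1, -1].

Parseval: Σ|x[n]|² = (1/N)Σ|X[k]|², so Σ|X[k]|² = N·Σ|x[n]|² = 6·28.0000

Σ|X[k]|² = N·Σ|x[n]|² = 6·28.0000 = 168.0000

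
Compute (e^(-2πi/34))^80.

Since ω_34^34 = 1, powers reduce modulo 34.
80 mod 34 = 12
So ω_34^80 = ω_34^12 = e^(-2πi·12/34)

ω_34^80 = ω_34^12 = -0.6026-0.7980i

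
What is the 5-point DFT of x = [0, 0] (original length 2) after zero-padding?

Original 2-point DFT: [0, 0]
Zero-padded 5-point DFT provides frequency interpolation.

DFT_5([x, 0, ...]) = [0, 0, 0, 0, 0]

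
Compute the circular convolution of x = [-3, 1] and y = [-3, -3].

(x ⊛ y)[n] = Σ(m=0 to 1) x[m] · y[(n-m) mod 2]

Computing each output sample:
(x ⊛ y)[0] = 6
(x ⊛ y)[1] = 6

x ⊛ y = [6, 6]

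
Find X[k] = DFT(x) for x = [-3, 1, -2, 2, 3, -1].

X[k] = Σ(n=0 to 5) x[n] · ω_6^(nk)
where ω_6 = e^(-2πi/6)

Computing each X[k]:
X[0] = 0
X[1] = -5.5000+2.5981i
X[2] = -1.5000-6.0622i
X[3] = -4
X[4] = -1.5000+6.0622i
X[5] = -5.5000-2.5981i

X = [0, -5.5000+2.5981i, -1.5000-6.0622i, -4, -1.5000+6.0622i, -5.5000-2.5981i]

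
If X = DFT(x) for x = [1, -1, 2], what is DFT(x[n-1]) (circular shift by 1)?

Time shift by 1: X_shifted[k] = ω_3^(1k) · X[k]
Shifted x = [2, 1, -1]

DFT(x[n-1]) = [2, 2.0000-1.7321i, 2.0000+1.7321i]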